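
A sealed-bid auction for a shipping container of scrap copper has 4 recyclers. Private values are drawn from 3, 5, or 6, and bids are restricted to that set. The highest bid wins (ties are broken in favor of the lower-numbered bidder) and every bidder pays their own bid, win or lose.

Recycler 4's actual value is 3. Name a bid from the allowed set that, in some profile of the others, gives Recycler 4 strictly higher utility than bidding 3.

Suppose Recycler 1 bids 3, Recycler 2 bids 3 and Recycler 3 bids 3.
Bid 3: loses but pays 3, utility -3.
Bid 5: wins, pays 5, utility 3 - 5 = -2.
So bidding 5 beats truth here (-2 > -3).

5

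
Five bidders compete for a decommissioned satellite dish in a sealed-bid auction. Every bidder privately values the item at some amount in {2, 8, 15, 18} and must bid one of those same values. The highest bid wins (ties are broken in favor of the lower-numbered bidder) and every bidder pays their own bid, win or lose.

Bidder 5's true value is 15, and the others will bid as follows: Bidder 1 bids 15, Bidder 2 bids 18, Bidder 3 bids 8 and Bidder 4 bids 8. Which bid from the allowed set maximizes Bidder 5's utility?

2

Bid 2: loses but pays 2, utility -2.
Bid 8: loses but pays 8, utility -8.
Bid 15: loses but pays 15, utility -15.
Bid 18: loses but pays 18, utility -18.
The best choice is 2 with utility -2.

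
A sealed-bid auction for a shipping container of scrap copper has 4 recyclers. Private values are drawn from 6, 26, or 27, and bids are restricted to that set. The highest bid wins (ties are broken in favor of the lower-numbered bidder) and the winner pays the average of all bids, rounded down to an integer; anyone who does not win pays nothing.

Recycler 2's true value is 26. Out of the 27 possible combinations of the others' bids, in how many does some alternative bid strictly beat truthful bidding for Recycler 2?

10

Others bid (6, 6, 27): truth gives 0; bid 27 gives 10 > 0. Violating.
Others bid (6, 26, 27): truth gives 0; bid 27 gives 5 > 0. Violating.
Others bid (6, 27, 6): truth gives 0; bid 27 gives 10 > 0. Violating.
Others bid (6, 27, 26): truth gives 0; bid 27 gives 5 > 0. Violating.
Others bid (6, 6, 6): truth gives 15; no alternative beats it.
Others bid (6, 6, 26): truth gives 10; no alternative beats it.
(Checking all 27 profiles: 10 have a profitable deviation, 17 do not.)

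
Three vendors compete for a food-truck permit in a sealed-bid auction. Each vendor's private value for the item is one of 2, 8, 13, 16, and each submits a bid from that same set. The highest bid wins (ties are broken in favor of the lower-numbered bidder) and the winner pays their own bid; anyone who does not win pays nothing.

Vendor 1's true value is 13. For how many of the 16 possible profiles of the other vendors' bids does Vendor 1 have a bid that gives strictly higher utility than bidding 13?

4

Others bid (2, 2): truth gives 0; bid 2 gives 11 > 0. Violating.
Others bid (2, 8): truth gives 0; bid 8 gives 5 > 0. Violating.
Others bid (8, 2): truth gives 0; bid 8 gives 5 > 0. Violating.
Others bid (8, 8): truth gives 0; bid 8 gives 5 > 0. Violating.
Others bid (2, 13): truth gives 0; no alternative beats it.
Others bid (2, 16): truth gives 0; no alternative beats it.
(Checking all 16 profiles: 4 have a profitable deviation, 12 do not.)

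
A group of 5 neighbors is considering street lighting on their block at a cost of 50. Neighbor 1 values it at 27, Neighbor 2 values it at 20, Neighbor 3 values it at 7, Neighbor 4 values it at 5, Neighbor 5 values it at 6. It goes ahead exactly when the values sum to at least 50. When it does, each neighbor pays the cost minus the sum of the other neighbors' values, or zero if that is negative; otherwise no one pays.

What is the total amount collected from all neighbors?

17

Total value 65 ≥ cost 50, so it is built.
Neighbor 1: others sum to 38; max(0, 50 - 38) = 12.
Neighbor 2: others sum to 45; max(0, 50 - 45) = 5.
Neighbor 3: others sum to 58; max(0, 50 - 58) = 0.
Neighbor 4: others sum to 60; max(0, 50 - 60) = 0.
Neighbor 5: others sum to 59; max(0, 50 - 59) = 0.
Total collected = 12 + 5 + 0 + 0 + 0 = 17.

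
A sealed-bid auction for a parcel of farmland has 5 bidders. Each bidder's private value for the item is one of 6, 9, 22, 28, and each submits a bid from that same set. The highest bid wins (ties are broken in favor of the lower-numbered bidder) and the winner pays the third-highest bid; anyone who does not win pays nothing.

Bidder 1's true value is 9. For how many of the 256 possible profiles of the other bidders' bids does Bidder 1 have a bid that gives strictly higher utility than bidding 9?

8

Others bid (6, 6, 6, 22): truth gives 0; bid 22 gives 3 > 0. Violating.
Others bid (6, 6, 6, 28): truth gives 0; bid 28 gives 3 > 0. Violating.
Others bid (6, 6, 22, 6): truth gives 0; bid 22 gives 3 > 0. Violating.
Others bid (6, 6, 28, 6): truth gives 0; bid 28 gives 3 > 0. Violating.
Others bid (6, 6, 6, 6): truth gives 3; no alternative beats it.
Others bid (6, 6, 6, 9): truth gives 3; no alternative beats it.
(Checking all 256 profiles: 8 have a profitable deviation, 248 do not.)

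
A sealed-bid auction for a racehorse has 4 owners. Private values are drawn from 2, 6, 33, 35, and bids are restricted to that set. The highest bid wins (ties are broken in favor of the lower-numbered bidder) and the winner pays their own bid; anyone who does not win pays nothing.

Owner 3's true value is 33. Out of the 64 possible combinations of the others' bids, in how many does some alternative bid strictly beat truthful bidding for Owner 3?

2

Others bid (2, 2, 2): truth gives 0; bid 6 gives 27 > 0. Violating.
Others bid (2, 2, 6): truth gives 0; bid 6 gives 27 > 0. Violating.
Others bid (2, 2, 33): truth gives 0; no alternative beats it.
Others bid (2, 2, 35): truth gives 0; no alternative beats it.
(Checking all 64 profiles: 2 have a profitable deviation, 62 do not.)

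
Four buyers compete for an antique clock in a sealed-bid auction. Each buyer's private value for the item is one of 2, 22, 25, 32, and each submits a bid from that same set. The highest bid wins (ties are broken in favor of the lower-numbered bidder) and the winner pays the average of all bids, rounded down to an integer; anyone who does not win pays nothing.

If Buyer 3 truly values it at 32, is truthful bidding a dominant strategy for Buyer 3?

Consider the case where Buyer 1 bids 2, Buyer 2 bids 2 and Buyer 4 bids 2.
Truthful bid 32: wins, pays 9, utility 32 - 9 = 23.
Bid 22 instead: wins, pays 7, utility 32 - 7 = 25.
Since 25 > 23, bidding 22 is strictly better here, so truthful bidding is not dominant.

No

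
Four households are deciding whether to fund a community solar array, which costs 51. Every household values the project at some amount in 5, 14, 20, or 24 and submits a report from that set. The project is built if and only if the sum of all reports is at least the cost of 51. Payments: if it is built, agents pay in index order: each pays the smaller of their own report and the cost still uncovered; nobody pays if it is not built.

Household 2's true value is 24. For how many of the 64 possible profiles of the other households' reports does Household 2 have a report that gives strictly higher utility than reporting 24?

57

Others report (5, 5, 24): truth gives 0; report 20 gives 4 > 0. Violating.
Others report (5, 14, 14): truth gives 0; report 20 gives 4 > 0. Violating.
Others report (5, 14, 20): truth gives 0; report 14 gives 10 > 0. Violating.
Others report (5, 14, 24): truth gives 0; report 14 gives 10 > 0. Violating.
Others report (5, 5, 5): truth gives 0; no alternative beats it.
Others report (5, 5, 14): truth gives 0; no alternative beats it.
(Checking all 64 profiles: 57 have a profitable deviation, 7 do not.)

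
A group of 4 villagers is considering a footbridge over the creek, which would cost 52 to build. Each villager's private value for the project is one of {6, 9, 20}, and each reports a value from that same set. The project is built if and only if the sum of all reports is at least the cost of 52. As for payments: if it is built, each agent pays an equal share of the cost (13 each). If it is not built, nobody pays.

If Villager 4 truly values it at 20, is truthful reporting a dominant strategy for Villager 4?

Yes

Check each profile of the others' reports and compare truth against every alternative report.
Others report (6, 6, 20): truth gives 7, best alternative gives 0.
Others report (6, 9, 20): truth gives 7, best alternative gives 0.
Others report (6, 20, 6): truth gives 7, best alternative gives 0.
Others report (6, 20, 9): truth gives 7, best alternative gives 0.
Others report (9, 6, 20): truth gives 7, best alternative gives 0.
Others report (9, 9, 20): truth gives 7, best alternative gives 0.
(Remaining 21 profiles checked similarly; truth is weakly best in each.)
In every case the truthful report is at least as good as any alternative, so it is a dominant strategy.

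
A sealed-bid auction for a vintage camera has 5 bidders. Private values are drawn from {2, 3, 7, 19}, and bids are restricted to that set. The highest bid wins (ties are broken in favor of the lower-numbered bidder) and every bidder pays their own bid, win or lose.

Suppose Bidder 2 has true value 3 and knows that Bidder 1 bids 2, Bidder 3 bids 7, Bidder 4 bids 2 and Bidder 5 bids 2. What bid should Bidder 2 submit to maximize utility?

2

Bid 2: loses but pays 2, utility -2.
Bid 3: loses but pays 3, utility -3.
Bid 7: wins, pays 7, utility 3 - 7 = -4.
Bid 19: wins, pays 19, utility 3 - 19 = -16.
The best choice is 2 with utility -2.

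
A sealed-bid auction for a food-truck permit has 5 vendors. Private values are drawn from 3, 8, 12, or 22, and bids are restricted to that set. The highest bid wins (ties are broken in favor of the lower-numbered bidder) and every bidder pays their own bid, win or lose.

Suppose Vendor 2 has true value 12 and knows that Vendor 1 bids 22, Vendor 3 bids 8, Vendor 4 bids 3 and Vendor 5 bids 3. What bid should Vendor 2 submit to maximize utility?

3

Bid 3: loses but pays 3, utility -3.
Bid 8: loses but pays 8, utility -8.
Bid 12: loses but pays 12, utility -12.
Bid 22: loses but pays 22, utility -22.
The best choice is 3 with utility -3.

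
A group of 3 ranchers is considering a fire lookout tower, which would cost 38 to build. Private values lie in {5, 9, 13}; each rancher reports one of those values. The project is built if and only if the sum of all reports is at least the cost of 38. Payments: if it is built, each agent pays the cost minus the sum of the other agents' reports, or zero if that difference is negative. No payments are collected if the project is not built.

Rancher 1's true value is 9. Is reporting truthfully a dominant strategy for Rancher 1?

Yes

Check each profile of the others' reports and compare truth against every alternative report.
Others report (5, 5): truth gives 0, best alternative gives 0.
Others report (5, 9): truth gives 0, best alternative gives 0.
Others report (5, 13): truth gives 0, best alternative gives 0.
Others report (9, 5): truth gives 0, best alternative gives 0.
Others report (9, 9): truth gives 0, best alternative gives 0.
Others report (9, 13): truth gives 0, best alternative gives 0.
(Remaining 3 profiles checked similarly; truth is weakly best in each.)
In every case the truthful report is at least as good as any alternative, so it is a dominant strategy.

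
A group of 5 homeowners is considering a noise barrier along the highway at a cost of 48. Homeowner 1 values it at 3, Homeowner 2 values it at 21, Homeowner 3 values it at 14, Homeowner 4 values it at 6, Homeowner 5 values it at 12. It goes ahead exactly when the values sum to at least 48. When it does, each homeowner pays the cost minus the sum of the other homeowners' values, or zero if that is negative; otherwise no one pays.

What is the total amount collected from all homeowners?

23

Total value 56 ≥ cost 48, so it is built.
Homeowner 1: others sum to 53; max(0, 48 - 53) = 0.
Homeowner 2: others sum to 35; max(0, 48 - 35) = 13.
Homeowner 3: others sum to 42; max(0, 48 - 42) = 6.
Homeowner 4: others sum to 50; max(0, 48 - 50) = 0.
Homeowner 5: others sum to 44; max(0, 48 - 44) = 4.
Total collected = 0 + 13 + 6 + 0 + 4 = 23.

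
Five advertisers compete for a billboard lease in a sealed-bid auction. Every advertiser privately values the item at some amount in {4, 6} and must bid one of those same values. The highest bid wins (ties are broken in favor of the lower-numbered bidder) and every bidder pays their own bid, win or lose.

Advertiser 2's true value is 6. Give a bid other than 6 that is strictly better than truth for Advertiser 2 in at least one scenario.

Suppose Advertiser 1 bids 6, Advertiser 3 bids 4, Advertiser 4 bids 4 and Advertiser 5 bids 4.
Bid 6: loses but pays 6, utility -6.
Bid 4: loses but pays 4, utility -4.
So bidding 4 beats truth here (-4 > -6).

4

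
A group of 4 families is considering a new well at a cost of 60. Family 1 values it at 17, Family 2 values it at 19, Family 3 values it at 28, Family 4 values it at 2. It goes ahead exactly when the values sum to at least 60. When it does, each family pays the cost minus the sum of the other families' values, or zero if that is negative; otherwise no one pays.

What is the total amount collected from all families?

Total value 66 ≥ cost 60, so it is built.
Family 1: others sum to 49; max(0, 60 - 49) = 11.
Family 2: others sum to 47; max(0, 60 - 47) = 13.
Family 3: others sum to 38; max(0, 60 - 38) = 22.
Family 4: others sum to 64; max(0, 60 - 64) = 0.
Total collected = 11 + 13 + 22 + 0 = 46.

46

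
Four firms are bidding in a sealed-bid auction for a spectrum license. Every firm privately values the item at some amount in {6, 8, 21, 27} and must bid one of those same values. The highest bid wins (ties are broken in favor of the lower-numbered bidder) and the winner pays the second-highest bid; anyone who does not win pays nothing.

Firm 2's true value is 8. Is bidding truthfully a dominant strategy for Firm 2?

Check each profile of the others' bids and compare truth against every alternative bid.
Others bid (6, 6, 6): truth gives 2, best alternative gives 2.
Others bid (6, 6, 8): truth gives 0, best alternative gives 0.
Others bid (6, 6, 21): truth gives 0, best alternative gives 0.
Others bid (6, 6, 27): truth gives 0, best alternative gives 0.
Others bid (6, 8, 6): truth gives 0, best alternative gives 0.
Others bid (6, 8, 8): truth gives 0, best alternative gives 0.
(Remaining 58 profiles checked similarly; truth is weakly best in each.)
In every case the truthful bid is at least as good as any alternative, so it is a dominant strategy.

Yes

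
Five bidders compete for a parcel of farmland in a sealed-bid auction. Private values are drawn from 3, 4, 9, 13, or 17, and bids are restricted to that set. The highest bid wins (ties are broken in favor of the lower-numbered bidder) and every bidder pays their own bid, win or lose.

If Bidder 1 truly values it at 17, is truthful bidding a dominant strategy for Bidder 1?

No

Consider the case where Bidder 2 bids 3, Bidder 3 bids 3, Bidder 4 bids 3 and Bidder 5 bids 3.
Truthful bid 17: wins, pays 17, utility 17 - 17 = 0.
Bid 3 instead: wins, pays 3, utility 17 - 3 = 14.
Since 14 > 0, bidding 3 is strictly better here, so truthful bidding is not dominant.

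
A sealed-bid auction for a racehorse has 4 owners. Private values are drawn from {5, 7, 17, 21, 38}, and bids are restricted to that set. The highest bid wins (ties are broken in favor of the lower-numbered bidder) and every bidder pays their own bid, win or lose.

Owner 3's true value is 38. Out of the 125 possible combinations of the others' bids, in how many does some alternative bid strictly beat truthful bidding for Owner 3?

81

Others bid (5, 5, 5): truth gives 0; bid 7 gives 31 > 0. Violating.
Others bid (5, 5, 7): truth gives 0; bid 7 gives 31 > 0. Violating.
Others bid (5, 5, 17): truth gives 0; bid 17 gives 21 > 0. Violating.
Others bid (5, 5, 21): truth gives 0; bid 21 gives 17 > 0. Violating.
Others bid (5, 5, 38): truth gives 0; no alternative beats it.
Others bid (5, 7, 38): truth gives 0; no alternative beats it.
(Checking all 125 profiles: 81 have a profitable deviation, 44 do not.)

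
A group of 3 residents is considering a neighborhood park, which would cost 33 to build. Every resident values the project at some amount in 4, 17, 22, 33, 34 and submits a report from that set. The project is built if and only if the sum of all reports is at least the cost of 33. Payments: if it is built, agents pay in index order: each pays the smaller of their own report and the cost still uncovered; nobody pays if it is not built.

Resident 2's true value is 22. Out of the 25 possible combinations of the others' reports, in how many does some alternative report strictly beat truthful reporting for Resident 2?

Others report (4, 17): truth gives 0; report 17 gives 5 > 0. Violating.
Others report (4, 22): truth gives 0; report 17 gives 5 > 0. Violating.
Others report (4, 33): truth gives 0; report 4 gives 18 > 0. Violating.
Others report (4, 34): truth gives 0; report 4 gives 18 > 0. Violating.
Others report (4, 4): truth gives 0; no alternative beats it.
Others report (17, 4): truth gives 6; no alternative beats it.
(Checking all 25 profiles: 12 have a profitable deviation, 13 do not.)

12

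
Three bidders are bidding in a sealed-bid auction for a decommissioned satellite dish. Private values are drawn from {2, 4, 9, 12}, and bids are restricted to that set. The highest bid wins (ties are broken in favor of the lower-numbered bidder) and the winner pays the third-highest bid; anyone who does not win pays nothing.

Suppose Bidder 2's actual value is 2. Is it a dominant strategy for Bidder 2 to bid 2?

Yes

Check each profile of the others' bids and compare truth against every alternative bid.
Others bid (2, 2): truth gives 0, best alternative gives 0.
Others bid (2, 4): truth gives 0, best alternative gives 0.
Others bid (2, 9): truth gives 0, best alternative gives 0.
Others bid (2, 12): truth gives 0, best alternative gives 0.
Others bid (4, 2): truth gives 0, best alternative gives 0.
Others bid (4, 4): truth gives 0, best alternative gives 0.
(Remaining 10 profiles checked similarly; truth is weakly best in each.)
In every case the truthful bid is at least as good as any alternative, so it is a dominant strategy.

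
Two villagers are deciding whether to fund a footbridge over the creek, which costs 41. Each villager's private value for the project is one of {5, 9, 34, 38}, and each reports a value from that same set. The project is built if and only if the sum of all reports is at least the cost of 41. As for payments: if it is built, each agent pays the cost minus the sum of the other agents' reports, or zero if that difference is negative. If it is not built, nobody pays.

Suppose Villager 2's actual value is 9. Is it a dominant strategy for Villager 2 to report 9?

Check each profile of the others' reports and compare truth against every alternative report.
Others report (38): truth gives 6, best alternative gives 6.
Others report (34): truth gives 2, best alternative gives 2.
Others report (5): truth gives 0, best alternative gives 0.
Others report (9): truth gives 0, best alternative gives 0.
In every case the truthful report is at least as good as any alternative, so it is a dominant strategy.

Yes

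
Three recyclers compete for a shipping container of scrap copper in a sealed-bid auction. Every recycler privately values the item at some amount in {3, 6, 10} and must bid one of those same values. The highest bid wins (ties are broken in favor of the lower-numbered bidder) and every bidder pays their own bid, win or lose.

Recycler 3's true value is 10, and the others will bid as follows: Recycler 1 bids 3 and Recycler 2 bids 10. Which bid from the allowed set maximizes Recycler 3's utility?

3

Bid 3: loses but pays 3, utility -3.
Bid 6: loses but pays 6, utility -6.
Bid 10: loses but pays 10, utility -10.
The best choice is 3 with utility -3.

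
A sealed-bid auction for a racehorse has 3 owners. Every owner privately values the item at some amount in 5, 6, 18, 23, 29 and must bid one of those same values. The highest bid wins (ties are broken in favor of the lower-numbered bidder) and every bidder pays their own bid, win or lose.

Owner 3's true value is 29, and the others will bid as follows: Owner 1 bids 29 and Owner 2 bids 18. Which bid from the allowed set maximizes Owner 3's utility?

Bid 5: loses but pays 5, utility -5.
Bid 6: loses but pays 6, utility -6.
Bid 18: loses but pays 18, utility -18.
Bid 23: loses but pays 23, utility -23.
Bid 29: loses but pays 29, utility -29.
The best choice is 5 with utility -5.

5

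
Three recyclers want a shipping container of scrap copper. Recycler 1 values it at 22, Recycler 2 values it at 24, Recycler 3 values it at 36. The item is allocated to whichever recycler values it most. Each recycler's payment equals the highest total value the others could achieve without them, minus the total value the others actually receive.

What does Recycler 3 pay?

24

Recycler 3 has the highest value and receives the item.
Without Recycler 3, the item would go to the next-highest value, 24, so the others could achieve 24.
With Recycler 3 present and winning, the others receive nothing, so their total is 0.
Payment = 24 - 0 = 24.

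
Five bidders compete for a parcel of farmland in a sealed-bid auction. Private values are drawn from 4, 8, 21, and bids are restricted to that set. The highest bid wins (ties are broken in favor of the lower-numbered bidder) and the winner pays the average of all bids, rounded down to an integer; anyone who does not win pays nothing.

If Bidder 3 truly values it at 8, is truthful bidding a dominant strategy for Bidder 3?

Yes

Check each profile of the others' bids and compare truth against every alternative bid.
Others bid (4, 4, 4, 4): truth gives 4, best alternative gives 1.
Others bid (4, 4, 4, 8): truth gives 3, best alternative gives 0.
Others bid (4, 4, 8, 4): truth gives 3, best alternative gives 0.
Others bid (4, 4, 8, 8): truth gives 2, best alternative gives 0.
Others bid (4, 4, 4, 21): truth gives 0, best alternative gives 0.
Others bid (4, 4, 8, 21): truth gives 0, best alternative gives 0.
(Remaining 75 profiles checked similarly; truth is weakly best in each.)
In every case the truthful bid is at least as good as any alternative, so it is a dominant strategy.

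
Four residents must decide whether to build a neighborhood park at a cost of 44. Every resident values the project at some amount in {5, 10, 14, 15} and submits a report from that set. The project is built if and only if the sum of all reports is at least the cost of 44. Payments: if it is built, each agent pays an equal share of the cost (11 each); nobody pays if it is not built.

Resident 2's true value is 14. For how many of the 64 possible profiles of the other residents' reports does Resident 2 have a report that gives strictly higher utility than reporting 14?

Others report (5, 10, 14): truth gives 0; report 15 gives 3 > 0. Violating.
Others report (5, 14, 10): truth gives 0; report 15 gives 3 > 0. Violating.
Others report (10, 5, 14): truth gives 0; report 15 gives 3 > 0. Violating.
Others report (10, 14, 5): truth gives 0; report 15 gives 3 > 0. Violating.
Others report (5, 5, 5): truth gives 0; no alternative beats it.
Others report (5, 5, 10): truth gives 0; no alternative beats it.
(Checking all 64 profiles: 6 have a profitable deviation, 58 do not.)

6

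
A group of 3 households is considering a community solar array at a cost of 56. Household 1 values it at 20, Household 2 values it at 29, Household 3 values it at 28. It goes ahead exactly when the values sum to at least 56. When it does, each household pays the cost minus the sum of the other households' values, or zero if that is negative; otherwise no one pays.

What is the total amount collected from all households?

Total value 77 ≥ cost 56, so it is built.
Household 1: others sum to 57; max(0, 56 - 57) = 0.
Household 2: others sum to 48; max(0, 56 - 48) = 8.
Household 3: others sum to 49; max(0, 56 - 49) = 7.
Total collected = 0 + 8 + 7 = 15.

15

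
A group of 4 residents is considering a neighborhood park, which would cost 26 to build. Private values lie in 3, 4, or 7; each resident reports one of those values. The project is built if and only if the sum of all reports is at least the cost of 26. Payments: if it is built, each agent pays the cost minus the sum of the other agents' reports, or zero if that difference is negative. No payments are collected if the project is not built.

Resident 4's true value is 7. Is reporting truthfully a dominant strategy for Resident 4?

Check each profile of the others' reports and compare truth against every alternative report.
Others report (7, 7, 7): truth gives 2, best alternative gives 0.
Others report (3, 3, 3): truth gives 0, best alternative gives 0.
Others report (3, 3, 4): truth gives 0, best alternative gives 0.
Others report (3, 3, 7): truth gives 0, best alternative gives 0.
Others report (3, 4, 3): truth gives 0, best alternative gives 0.
Others report (3, 4, 4): truth gives 0, best alternative gives 0.
(Remaining 21 profiles checked similarly; truth is weakly best in each.)
In every case the truthful report is at least as good as any alternative, so it is a dominant strategy.

Yes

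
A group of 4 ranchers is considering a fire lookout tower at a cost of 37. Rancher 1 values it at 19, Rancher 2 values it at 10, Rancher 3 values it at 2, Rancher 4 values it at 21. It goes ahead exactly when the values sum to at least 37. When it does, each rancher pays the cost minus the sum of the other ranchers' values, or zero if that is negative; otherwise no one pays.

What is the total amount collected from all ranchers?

10

Total value 52 ≥ cost 37, so it is built.
Rancher 1: others sum to 33; max(0, 37 - 33) = 4.
Rancher 2: others sum to 42; max(0, 37 - 42) = 0.
Rancher 3: others sum to 50; max(0, 37 - 50) = 0.
Rancher 4: others sum to 31; max(0, 37 - 31) = 6.
Total collected = 4 + 0 + 0 + 6 = 10.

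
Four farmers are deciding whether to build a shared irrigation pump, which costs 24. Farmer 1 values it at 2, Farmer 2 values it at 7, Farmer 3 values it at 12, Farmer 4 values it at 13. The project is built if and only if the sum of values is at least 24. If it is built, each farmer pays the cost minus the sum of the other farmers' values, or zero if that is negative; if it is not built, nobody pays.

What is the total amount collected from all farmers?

Total value 34 ≥ cost 24, so it is built.
Farmer 1: others sum to 32; max(0, 24 - 32) = 0.
Farmer 2: others sum to 27; max(0, 24 - 27) = 0.
Farmer 3: others sum to 22; max(0, 24 - 22) = 2.
Farmer 4: others sum to 21; max(0, 24 - 21) = 3.
Total collected = 0 + 0 + 2 + 3 = 5.

5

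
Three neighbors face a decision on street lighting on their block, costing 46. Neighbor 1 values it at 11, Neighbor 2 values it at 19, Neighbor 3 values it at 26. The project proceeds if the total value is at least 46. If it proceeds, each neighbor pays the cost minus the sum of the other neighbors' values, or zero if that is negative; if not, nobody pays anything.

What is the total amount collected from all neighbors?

26

Total value 56 ≥ cost 46, so it is built.
Neighbor 1: others sum to 45; max(0, 46 - 45) = 1.
Neighbor 2: others sum to 37; max(0, 46 - 37) = 9.
Neighbor 3: others sum to 30; max(0, 46 - 30) = 16.
Total collected = 1 + 9 + 16 = 26.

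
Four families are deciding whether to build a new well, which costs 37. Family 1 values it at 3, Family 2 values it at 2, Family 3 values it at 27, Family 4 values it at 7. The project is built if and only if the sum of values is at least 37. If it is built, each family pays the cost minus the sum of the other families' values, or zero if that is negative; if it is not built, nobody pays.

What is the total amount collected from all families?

31

Total value 39 ≥ cost 37, so it is built.
Family 1: others sum to 36; max(0, 37 - 36) = 1.
Family 2: others sum to 37; max(0, 37 - 37) = 0.
Family 3: others sum to 12; max(0, 37 - 12) = 25.
Family 4: others sum to 32; max(0, 37 - 32) = 5.
Total collected = 1 + 0 + 25 + 5 = 31.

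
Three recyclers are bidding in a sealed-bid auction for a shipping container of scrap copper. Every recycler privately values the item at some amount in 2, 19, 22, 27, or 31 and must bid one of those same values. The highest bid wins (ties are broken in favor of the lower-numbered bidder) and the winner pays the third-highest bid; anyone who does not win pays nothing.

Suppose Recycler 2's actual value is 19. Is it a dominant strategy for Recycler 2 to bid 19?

No

Consider the case where Recycler 1 bids 2 and Recycler 3 bids 22.
Truthful bid 19: loses, pays 0, utility 0.
Bid 22 instead: wins, pays 2, utility 19 - 2 = 17.
Since 17 > 0, bidding 22 is strictly better here, so truthful bidding is not dominant.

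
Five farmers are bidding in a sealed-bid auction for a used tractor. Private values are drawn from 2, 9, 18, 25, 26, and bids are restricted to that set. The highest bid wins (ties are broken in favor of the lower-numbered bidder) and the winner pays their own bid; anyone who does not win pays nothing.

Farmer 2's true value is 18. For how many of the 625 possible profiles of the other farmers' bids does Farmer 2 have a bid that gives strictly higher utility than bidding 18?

Others bid (2, 2, 2, 2): truth gives 0; bid 9 gives 9 > 0. Violating.
Others bid (2, 2, 2, 9): truth gives 0; bid 9 gives 9 > 0. Violating.
Others bid (2, 2, 9, 2): truth gives 0; bid 9 gives 9 > 0. Violating.
Others bid (2, 2, 9, 9): truth gives 0; bid 9 gives 9 > 0. Violating.
Others bid (2, 2, 2, 18): truth gives 0; no alternative beats it.
Others bid (2, 2, 2, 25): truth gives 0; no alternative beats it.
(Checking all 625 profiles: 8 have a profitable deviation, 617 do not.)

8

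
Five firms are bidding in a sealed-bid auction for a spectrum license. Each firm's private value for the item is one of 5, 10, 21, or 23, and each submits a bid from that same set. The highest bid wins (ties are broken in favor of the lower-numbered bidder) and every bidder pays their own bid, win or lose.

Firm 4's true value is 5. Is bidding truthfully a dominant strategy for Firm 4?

Yes

Check each profile of the others' bids and compare truth against every alternative bid.
Others bid (5, 5, 5, 21): truth gives -5, best alternative gives -10.
Others bid (5, 5, 5, 23): truth gives -5, best alternative gives -10.
Others bid (5, 5, 10, 5): truth gives -5, best alternative gives -10.
Others bid (5, 5, 10, 10): truth gives -5, best alternative gives -10.
Others bid (5, 5, 10, 21): truth gives -5, best alternative gives -10.
Others bid (5, 5, 10, 23): truth gives -5, best alternative gives -10.
(Remaining 250 profiles checked similarly; truth is weakly best in each.)
In every case the truthful bid is at least as good as any alternative, so it is a dominant strategy.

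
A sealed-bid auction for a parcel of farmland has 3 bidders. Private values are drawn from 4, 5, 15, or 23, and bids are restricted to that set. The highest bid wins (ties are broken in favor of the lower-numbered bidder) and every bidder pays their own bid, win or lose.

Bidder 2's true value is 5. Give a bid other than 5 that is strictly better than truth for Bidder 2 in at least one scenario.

Suppose Bidder 1 bids 4 and Bidder 3 bids 15.
Bid 5: loses but pays 5, utility -5.
Bid 4: loses but pays 4, utility -4.
So bidding 4 beats truth here (-4 > -5).

4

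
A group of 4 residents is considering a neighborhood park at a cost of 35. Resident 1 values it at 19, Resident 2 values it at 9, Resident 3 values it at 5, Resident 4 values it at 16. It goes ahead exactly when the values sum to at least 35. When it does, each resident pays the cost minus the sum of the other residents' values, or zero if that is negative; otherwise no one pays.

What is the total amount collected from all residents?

7

Total value 49 ≥ cost 35, so it is built.
Resident 1: others sum to 30; max(0, 35 - 30) = 5.
Resident 2: others sum to 40; max(0, 35 - 40) = 0.
Resident 3: others sum to 44; max(0, 35 - 44) = 0.
Resident 4: others sum to 33; max(0, 35 - 33) = 2.
Total collected = 5 + 0 + 0 + 2 = 7.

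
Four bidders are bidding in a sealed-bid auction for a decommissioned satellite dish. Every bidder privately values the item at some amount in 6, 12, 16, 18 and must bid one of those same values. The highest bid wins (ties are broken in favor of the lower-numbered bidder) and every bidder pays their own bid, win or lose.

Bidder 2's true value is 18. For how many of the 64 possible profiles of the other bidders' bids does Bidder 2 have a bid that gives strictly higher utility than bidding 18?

Others bid (6, 6, 6): truth gives 0; bid 12 gives 6 > 0. Violating.
Others bid (6, 6, 12): truth gives 0; bid 12 gives 6 > 0. Violating.
Others bid (6, 6, 16): truth gives 0; bid 16 gives 2 > 0. Violating.
Others bid (6, 12, 6): truth gives 0; bid 12 gives 6 > 0. Violating.
Others bid (6, 6, 18): truth gives 0; no alternative beats it.
Others bid (6, 12, 18): truth gives 0; no alternative beats it.
(Checking all 64 profiles: 34 have a profitable deviation, 30 do not.)

34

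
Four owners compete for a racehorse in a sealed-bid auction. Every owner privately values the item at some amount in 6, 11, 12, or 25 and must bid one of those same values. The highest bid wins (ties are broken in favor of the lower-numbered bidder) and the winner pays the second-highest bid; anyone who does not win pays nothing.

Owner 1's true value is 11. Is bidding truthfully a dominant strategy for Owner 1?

Yes

Check each profile of the others' bids and compare truth against every alternative bid.
Others bid (6, 6, 6): truth gives 5, best alternative gives 5.
Others bid (6, 6, 11): truth gives 0, best alternative gives 0.
Others bid (6, 6, 12): truth gives 0, best alternative gives 0.
Others bid (6, 6, 25): truth gives 0, best alternative gives 0.
Others bid (6, 11, 6): truth gives 0, best alternative gives 0.
Others bid (6, 11, 11): truth gives 0, best alternative gives 0.
(Remaining 58 profiles checked similarly; truth is weakly best in each.)
In every case the truthful bid is at least as good as any alternative, so it is a dominant strategy.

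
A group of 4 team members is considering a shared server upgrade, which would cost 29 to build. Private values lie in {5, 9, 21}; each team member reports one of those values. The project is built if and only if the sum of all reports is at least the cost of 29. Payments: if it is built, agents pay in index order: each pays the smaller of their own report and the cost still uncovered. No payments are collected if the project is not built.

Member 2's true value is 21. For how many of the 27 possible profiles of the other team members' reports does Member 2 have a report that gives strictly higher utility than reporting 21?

23

Others report (5, 5, 21): truth gives 0; report 5 gives 16 > 0. Violating.
Others report (5, 9, 9): truth gives 0; report 9 gives 12 > 0. Violating.
Others report (5, 9, 21): truth gives 0; report 5 gives 16 > 0. Violating.
Others report (5, 21, 5): truth gives 0; report 5 gives 16 > 0. Violating.
Others report (5, 5, 5): truth gives 0; no alternative beats it.
Others report (5, 5, 9): truth gives 0; no alternative beats it.
(Checking all 27 profiles: 23 have a profitable deviation, 4 do not.)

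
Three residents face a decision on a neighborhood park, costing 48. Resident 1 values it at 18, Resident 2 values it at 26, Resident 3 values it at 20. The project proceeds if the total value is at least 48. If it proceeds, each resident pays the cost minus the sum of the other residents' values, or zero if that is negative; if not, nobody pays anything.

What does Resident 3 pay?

Total value 64 ≥ cost 48, so the project is built.
The other residents' values sum to 44.
Cost minus that sum is 48 - 44 = 4.

4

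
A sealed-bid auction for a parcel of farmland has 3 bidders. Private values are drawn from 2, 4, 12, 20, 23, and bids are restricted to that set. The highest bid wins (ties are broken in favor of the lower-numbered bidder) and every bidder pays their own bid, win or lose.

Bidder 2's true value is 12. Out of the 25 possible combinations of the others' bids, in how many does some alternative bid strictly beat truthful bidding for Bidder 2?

21

Others bid (2, 2): truth gives 0; bid 4 gives 8 > 0. Violating.
Others bid (2, 4): truth gives 0; bid 4 gives 8 > 0. Violating.
Others bid (2, 20): truth gives -12; bid 2 gives -2 > -12. Violating.
Others bid (2, 23): truth gives -12; bid 2 gives -2 > -12. Violating.
Others bid (2, 12): truth gives 0; no alternative beats it.
Others bid (4, 2): truth gives 0; no alternative beats it.
(Checking all 25 profiles: 21 have a profitable deviation, 4 do not.)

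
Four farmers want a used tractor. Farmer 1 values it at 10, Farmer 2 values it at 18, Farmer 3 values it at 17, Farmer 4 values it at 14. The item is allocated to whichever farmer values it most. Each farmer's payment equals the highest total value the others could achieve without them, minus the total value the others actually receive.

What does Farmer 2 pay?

Farmer 2 has the highest value and receives the item.
Without Farmer 2, the item would go to the next-highest value, 17, so the others could achieve 17.
With Farmer 2 present and winning, the others receive nothing, so their total is 0.
Payment = 17 - 0 = 17.

17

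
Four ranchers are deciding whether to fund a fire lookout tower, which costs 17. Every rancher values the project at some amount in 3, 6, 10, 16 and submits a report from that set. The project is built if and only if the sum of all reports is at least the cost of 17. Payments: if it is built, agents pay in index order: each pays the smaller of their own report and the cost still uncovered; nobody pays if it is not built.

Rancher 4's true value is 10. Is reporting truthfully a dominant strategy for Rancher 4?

Yes

Check each profile of the others' reports and compare truth against every alternative report.
Others report (3, 3, 16): truth gives 10, best alternative gives 10.
Others report (3, 6, 10): truth gives 10, best alternative gives 10.
Others report (3, 6, 16): truth gives 10, best alternative gives 10.
Others report (3, 10, 6): truth gives 10, best alternative gives 10.
Others report (3, 10, 10): truth gives 10, best alternative gives 10.
Others report (3, 10, 16): truth gives 10, best alternative gives 10.
(Remaining 58 profiles checked similarly; truth is weakly best in each.)
In every case the truthful report is at least as good as any alternative, so it is a dominant strategy.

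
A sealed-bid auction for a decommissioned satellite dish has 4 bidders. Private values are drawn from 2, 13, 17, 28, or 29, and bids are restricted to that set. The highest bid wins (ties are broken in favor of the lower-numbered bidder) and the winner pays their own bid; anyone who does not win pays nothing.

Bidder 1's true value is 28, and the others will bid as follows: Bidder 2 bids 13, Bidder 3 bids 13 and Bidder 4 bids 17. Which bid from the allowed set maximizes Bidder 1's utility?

17

Bid 2: loses, pays 0, utility 0.
Bid 13: loses, pays 0, utility 0.
Bid 17: wins, pays 17, utility 28 - 17 = 11.
Bid 28: wins, pays 28, utility 28 - 28 = 0.
Bid 29: wins, pays 29, utility 28 - 29 = -1.
The best choice is 17 with utility 11.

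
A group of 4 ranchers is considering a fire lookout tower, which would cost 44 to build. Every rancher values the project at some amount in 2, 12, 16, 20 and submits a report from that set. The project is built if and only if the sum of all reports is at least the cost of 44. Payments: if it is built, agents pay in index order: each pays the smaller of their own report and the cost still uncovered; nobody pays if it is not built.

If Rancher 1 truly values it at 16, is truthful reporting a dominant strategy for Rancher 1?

No

Consider the case where Rancher 2 reports 2, Rancher 3 reports 12 and Rancher 4 reports 20.
Truthful report 16: project built, pays 16, utility 16 - 16 = 0.
Report 12 instead: project built, pays 12, utility 16 - 12 = 4.
Since 4 > 0, reporting 12 is strictly better here, so truthful reporting is not dominant.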